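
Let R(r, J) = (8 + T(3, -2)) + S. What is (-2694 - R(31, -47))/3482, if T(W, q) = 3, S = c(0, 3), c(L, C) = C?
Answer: -1354/1741 ≈ -0.77771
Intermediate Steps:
S = 3
R(r, J) = 14 (R(r, J) = (8 + 3) + 3 = 11 + 3 = 14)
(-2694 - R(31, -47))/3482 = (-2694 - 1*14)/3482 = (-2694 - 14)*(1/3482) = -2708*1/3482 = -1354/1741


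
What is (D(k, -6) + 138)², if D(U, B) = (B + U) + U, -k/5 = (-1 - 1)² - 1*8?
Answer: 29584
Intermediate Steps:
k = 20 (k = -5*((-1 - 1)² - 1*8) = -5*((-2)² - 8) = -5*(4 - 8) = -5*(-4) = 20)
D(U, B) = B + 2*U
(D(k, -6) + 138)² = ((-6 + 2*20) + 138)² = ((-6 + 40) + 138)² = (34 + 138)² = 172² = 29584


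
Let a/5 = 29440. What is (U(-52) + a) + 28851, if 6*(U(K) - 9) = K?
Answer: 528154/3 ≈ 1.7605e+5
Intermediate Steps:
a = 147200 (a = 5*29440 = 147200)
U(K) = 9 + K/6
(U(-52) + a) + 28851 = ((9 + (1/6)*(-52)) + 147200) + 28851 = ((9 - 26/3) + 147200) + 28851 = (1/3 + 147200) + 28851 = 441601/3 + 28851 = 528154/3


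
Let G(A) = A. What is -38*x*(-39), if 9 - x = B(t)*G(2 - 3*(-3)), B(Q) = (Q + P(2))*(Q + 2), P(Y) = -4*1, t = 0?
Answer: 143754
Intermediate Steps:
P(Y) = -4
B(Q) = (-4 + Q)*(2 + Q) (B(Q) = (Q - 4)*(Q + 2) = (-4 + Q)*(2 + Q))
x = 97 (x = 9 - (-8 + 0**2 - 2*0)*(2 - 3*(-3)) = 9 - (-8 + 0 + 0)*(2 + 9) = 9 - (-8)*11 = 9 - 1*(-88) = 9 + 88 = 97)
-38*x*(-39) = -38*97*(-39) = -3686*(-39) = 143754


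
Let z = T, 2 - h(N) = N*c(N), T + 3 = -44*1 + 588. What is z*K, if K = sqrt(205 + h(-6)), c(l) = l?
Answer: 1623*sqrt(19) ≈ 7074.5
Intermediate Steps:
T = 541 (T = -3 + (-44*1 + 588) = -3 + (-44 + 588) = -3 + 544 = 541)
h(N) = 2 - N**2 (h(N) = 2 - N*N = 2 - N**2)
z = 541
K = 3*sqrt(19) (K = sqrt(205 + (2 - 1*(-6)**2)) = sqrt(205 + (2 - 1*36)) = sqrt(205 + (2 - 36)) = sqrt(205 - 34) = sqrt(171) = 3*sqrt(19) ≈ 13.077)
z*K = 541*(3*sqrt(19)) = 1623*sqrt(19)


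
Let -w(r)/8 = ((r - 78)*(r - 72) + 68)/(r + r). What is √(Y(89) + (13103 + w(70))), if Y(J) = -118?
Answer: √324505/5 ≈ 113.93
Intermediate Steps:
w(r) = -4*(68 + (-78 + r)*(-72 + r))/r (w(r) = -8*((r - 78)*(r - 72) + 68)/(r + r) = -8*((-78 + r)*(-72 + r) + 68)/(2*r) = -8*(68 + (-78 + r)*(-72 + r))*1/(2*r) = -4*(68 + (-78 + r)*(-72 + r))/r)
√(Y(89) + (13103 + w(70))) = √(-118 + (13103 + (600 - 22736/70 - 4*70))) = √(-118 + (13103 + (600 - 22736*1/70 - 280))) = √(-118 + (13103 + (600 - 1624/5 - 280))) = √(-118 + (13103 - 24/5)) = √(-118 + 65491/5) = √(64901/5) = √324505/5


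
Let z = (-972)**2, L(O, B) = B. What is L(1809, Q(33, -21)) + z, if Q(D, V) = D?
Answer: 944817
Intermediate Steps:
z = 944784
L(1809, Q(33, -21)) + z = 33 + 944784 = 944817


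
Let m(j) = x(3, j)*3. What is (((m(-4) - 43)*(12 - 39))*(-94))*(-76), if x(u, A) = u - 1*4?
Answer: 8872848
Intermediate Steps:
x(u, A) = -4 + u (x(u, A) = u - 4 = -4 + u)
m(j) = -3 (m(j) = (-4 + 3)*3 = -1*3 = -3)
(((m(-4) - 43)*(12 - 39))*(-94))*(-76) = (((-3 - 43)*(12 - 39))*(-94))*(-76) = (-46*(-27)*(-94))*(-76) = (1242*(-94))*(-76) = -116748*(-76) = 8872848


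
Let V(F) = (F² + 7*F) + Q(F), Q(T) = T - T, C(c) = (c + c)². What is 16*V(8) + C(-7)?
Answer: 2116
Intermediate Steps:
C(c) = 4*c² (C(c) = (2*c)² = 4*c²)
Q(T) = 0
V(F) = F² + 7*F (V(F) = (F² + 7*F) + 0 = F² + 7*F)
16*V(8) + C(-7) = 16*(8*(7 + 8)) + 4*(-7)² = 16*(8*15) + 4*49 = 16*120 + 196 = 1920 + 196 = 2116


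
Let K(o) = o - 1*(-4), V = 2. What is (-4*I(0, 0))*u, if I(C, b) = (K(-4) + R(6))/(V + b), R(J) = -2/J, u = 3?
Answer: 2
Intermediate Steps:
K(o) = 4 + o (K(o) = o + 4 = 4 + o)
I(C, b) = -1/(3*(2 + b)) (I(C, b) = ((4 - 4) - 2/6)/(2 + b) = (0 - 2*1/6)/(2 + b) = (0 - 1/3)/(2 + b) = -1/(3*(2 + b)))
(-4*I(0, 0))*u = -(-4)/(6 + 3*0)*3 = -(-4)/(6 + 0)*3 = -(-4)/6*3 = -4*(-1/6)*3 = (2/3)*3 = 2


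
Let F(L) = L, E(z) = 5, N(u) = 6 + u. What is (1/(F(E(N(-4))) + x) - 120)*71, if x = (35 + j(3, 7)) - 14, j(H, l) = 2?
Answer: -238489/28 ≈ -8517.5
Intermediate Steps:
x = 23 (x = (35 + 2) - 14 = 37 - 14 = 23)
(1/(F(E(N(-4))) + x) - 120)*71 = (1/(5 + 23) - 120)*71 = (1/28 - 120)*71 = -3359/28*71 = -238489/28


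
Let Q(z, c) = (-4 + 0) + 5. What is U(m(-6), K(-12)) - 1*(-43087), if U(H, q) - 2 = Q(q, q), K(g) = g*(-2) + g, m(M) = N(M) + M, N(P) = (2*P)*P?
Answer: 43090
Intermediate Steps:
N(P) = 2*P²
m(M) = M + 2*M² (m(M) = 2*M² + M = M + 2*M²)
K(g) = -g (K(g) = -2*g + g = -g)
Q(z, c) = 1 (Q(z, c) = -4 + 5 = 1)
U(H, q) = 3 (U(H, q) = 2 + 1 = 3)
U(m(-6), K(-12)) - 1*(-43087) = 3 - 1*(-43087) = 3 + 43087 = 43090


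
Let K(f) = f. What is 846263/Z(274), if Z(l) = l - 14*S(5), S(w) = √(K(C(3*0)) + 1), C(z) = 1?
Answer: 115938031/37342 + 5923841*√2/37342 ≈ 3329.1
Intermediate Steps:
S(w) = √2 (S(w) = √(1 + 1) = √2)
Z(l) = l - 14*√2
846263/Z(274) = 846263/(274 - 14*√2)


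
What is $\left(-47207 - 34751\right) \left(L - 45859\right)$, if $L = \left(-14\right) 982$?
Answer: $4885270506$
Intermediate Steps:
$L = -13748$
$\left(-47207 - 34751\right) \left(L - 45859\right) = \left(-47207 - 34751\right) \left(-13748 - 45859\right) = \left(-81958\right) \left(-59607\right) = 4885270506$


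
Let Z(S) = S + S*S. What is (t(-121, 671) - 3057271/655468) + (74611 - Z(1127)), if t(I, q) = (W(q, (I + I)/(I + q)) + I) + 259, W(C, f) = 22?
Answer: -784260687251/655468 ≈ -1.1965e+6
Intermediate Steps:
Z(S) = S + S**2
t(I, q) = 281 + I (t(I, q) = (22 + I) + 259 = 281 + I)
(t(-121, 671) - 3057271/655468) + (74611 - Z(1127)) = ((281 - 121) - 3057271/655468) + (74611 - 1127*(1 + 1127)) = (160 - 3057271*1/655468) + (74611 - 1127*1128) = (160 - 3057271/655468) + (74611 - 1*1271256) = 101817609/655468 + (74611 - 1271256) = 101817609/655468 - 1196645 = -784260687251/655468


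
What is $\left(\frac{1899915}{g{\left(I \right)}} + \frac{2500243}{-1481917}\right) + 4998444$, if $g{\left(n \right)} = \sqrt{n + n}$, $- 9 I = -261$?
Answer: $\frac{7407276636905}{1481917} + \frac{1899915 \sqrt{58}}{58} \approx 5.2479 \cdot 10^{6}$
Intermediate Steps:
$I = 29$ ($I = \left(- \frac{1}{9}\right) \left(-261\right) = 29$)
$g{\left(n \right)} = \sqrt{2} \sqrt{n}$ ($g{\left(n \right)} = \sqrt{2 n} = \sqrt{2} \sqrt{n}$)
$\left(\frac{1899915}{g{\left(I \right)}} + \frac{2500243}{-1481917}\right) + 4998444 = \left(\frac{1899915}{\sqrt{2} \sqrt{29}} + \frac{2500243}{-1481917}\right) + 4998444 = \left(\frac{1899915}{\sqrt{58}} + 2500243 \left(- \frac{1}{1481917}\right)\right) + 4998444 = \left(1899915 \frac{\sqrt{58}}{58} - \frac{2500243}{1481917}\right) + 4998444 = \left(\frac{1899915 \sqrt{58}}{58} - \frac{2500243}{1481917}\right) + 4998444 = \left(- \frac{2500243}{1481917} + \frac{1899915 \sqrt{58}}{58}\right) + 4998444 = \frac{7407276636905}{1481917} + \frac{1899915 \sqrt{58}}{58}$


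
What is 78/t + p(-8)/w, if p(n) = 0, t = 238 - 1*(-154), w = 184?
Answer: 39/196 ≈ 0.19898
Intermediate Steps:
t = 392 (t = 238 + 154 = 392)
78/t + p(-8)/w = 78/392 + 0/184 = 78*(1/392) + 0*(1/184) = 39/196 + 0 = 39/196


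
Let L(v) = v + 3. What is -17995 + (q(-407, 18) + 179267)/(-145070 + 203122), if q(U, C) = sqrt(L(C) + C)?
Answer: -1044466473/58052 + sqrt(39)/58052 ≈ -17992.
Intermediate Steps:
L(v) = 3 + v
q(U, C) = sqrt(3 + 2*C) (q(U, C) = sqrt((3 + C) + C) = sqrt(3 + 2*C))
-17995 + (q(-407, 18) + 179267)/(-145070 + 203122) = -17995 + (sqrt(3 + 2*18) + 179267)/(-145070 + 203122) = -17995 + (sqrt(3 + 36) + 179267)/58052 = -17995 + (sqrt(39) + 179267)*(1/58052) = -17995 + (179267 + sqrt(39))*(1/58052) = -17995 + (179267/58052 + sqrt(39)/58052) = -1044466473/58052 + sqrt(39)/58052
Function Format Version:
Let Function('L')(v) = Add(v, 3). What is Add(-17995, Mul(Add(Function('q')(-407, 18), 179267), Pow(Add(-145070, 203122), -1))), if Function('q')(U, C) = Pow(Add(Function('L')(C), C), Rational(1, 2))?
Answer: Add(Rational(-1044466473, 58052), Mul(Rational(1, 58052), Pow(39, Rational(1, 2)))) ≈ -17992.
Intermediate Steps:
Function('L')(v) = Add(3, v)
Function('q')(U, C) = Pow(Add(3, Mul(2, C)), Rational(1, 2)) (Function('q')(U, C) = Pow(Add(Add(3, C), C), Rational(1, 2)) = Pow(Add(3, Mul(2, C)), Rational(1, 2)))
Add(-17995, Mul(Add(Function('q')(-407, 18), 179267), Pow(Add(-145070, 203122), -1))) = Add(-17995, Mul(Add(Pow(Add(3, Mul(2, 18)), Rational(1, 2)), 179267), Pow(Add(-145070, 203122), -1))) = Add(-17995, Mul(Add(Pow(Add(3, 36), Rational(1, 2)), 179267), Pow(58052, -1))) = Add(-17995, Mul(Add(Pow(39, Rational(1, 2)), 179267), Rational(1, 58052))) = Add(-17995, Mul(Add(179267, Pow(39, Rational(1, 2))), Rational(1, 58052))) = Add(-17995, Add(Rational(179267, 58052), Mul(Rational(1, 58052), Pow(39, Rational(1, 2))))) = Add(Rational(-1044466473, 58052), Mul(Rational(1, 58052), Pow(39, Rational(1, 2))))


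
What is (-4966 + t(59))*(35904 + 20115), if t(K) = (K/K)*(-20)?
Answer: -279310734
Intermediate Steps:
t(K) = -20 (t(K) = 1*(-20) = -20)
(-4966 + t(59))*(35904 + 20115) = (-4966 - 20)*(35904 + 20115) = -4986*56019 = -279310734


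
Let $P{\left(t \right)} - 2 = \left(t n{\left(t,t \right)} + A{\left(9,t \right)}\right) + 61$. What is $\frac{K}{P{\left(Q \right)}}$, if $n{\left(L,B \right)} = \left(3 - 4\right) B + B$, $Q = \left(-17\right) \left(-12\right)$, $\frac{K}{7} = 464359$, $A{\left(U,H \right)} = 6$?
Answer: $\frac{3250513}{69} \approx 47109.0$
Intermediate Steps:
$K = 3250513$ ($K = 7 \cdot 464359 = 3250513$)
$Q = 204$
$n{\left(L,B \right)} = 0$ ($n{\left(L,B \right)} = \left(3 - 4\right) B + B = - B + B = 0$)
$P{\left(t \right)} = 69$ ($P{\left(t \right)} = 2 + \left(\left(t 0 + 6\right) + 61\right) = 2 + \left(\left(0 + 6\right) + 61\right) = 2 + \left(6 + 61\right) = 2 + 67 = 69$)
$\frac{K}{P{\left(Q \right)}} = \frac{3250513}{69}$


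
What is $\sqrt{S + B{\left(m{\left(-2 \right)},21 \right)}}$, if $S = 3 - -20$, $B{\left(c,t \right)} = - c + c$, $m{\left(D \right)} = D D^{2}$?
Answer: $\sqrt{23} \approx 4.7958$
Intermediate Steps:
$m{\left(D \right)} = D^{3}$
$B{\left(c,t \right)} = 0$
$S = 23$ ($S = 3 + 20 = 23$)
$\sqrt{S + B{\left(m{\left(-2 \right)},21 \right)}} = \sqrt{23 + 0} = \sqrt{23}$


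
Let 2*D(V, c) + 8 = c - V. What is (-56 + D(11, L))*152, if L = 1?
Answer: -9880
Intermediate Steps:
D(V, c) = -4 + c/2 - V/2 (D(V, c) = -4 + (c - V)/2 = -4 + (c/2 - V/2) = -4 + c/2 - V/2)
(-56 + D(11, L))*152 = (-56 + (-4 + (½)*1 - ½*11))*152 = (-56 + (-4 + ½ - 11/2))*152 = (-56 - 9)*152 = -65*152 = -9880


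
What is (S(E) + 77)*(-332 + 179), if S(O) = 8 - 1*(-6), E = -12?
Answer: -13923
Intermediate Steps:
S(O) = 14 (S(O) = 8 + 6 = 14)
(S(E) + 77)*(-332 + 179) = (14 + 77)*(-332 + 179) = 91*(-153) = -13923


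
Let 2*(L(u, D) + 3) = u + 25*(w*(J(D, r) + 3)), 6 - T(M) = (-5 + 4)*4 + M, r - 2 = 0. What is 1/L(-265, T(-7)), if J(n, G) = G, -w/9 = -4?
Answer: 2/4229 ≈ 0.00047293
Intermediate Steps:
r = 2 (r = 2 + 0 = 2)
w = 36 (w = -9*(-4) = 36)
T(M) = 10 - M (T(M) = 6 - ((-5 + 4)*4 + M) = 6 - (-1*4 + M) = 6 - (-4 + M) = 6 + (4 - M) = 10 - M)
L(u, D) = 2247 + u/2 (L(u, D) = -3 + (u + 25*(36*(2 + 3)))/2 = -3 + (u + 25*(36*5))/2 = -3 + (u + 25*180)/2 = -3 + (u + 4500)/2 = -3 + (4500 + u)/2 = -3 + (2250 + u/2) = 2247 + u/2)
1/L(-265, T(-7)) = 1/(2247 + (1/2)*(-265)) = 1/(2247 - 265/2) = 1/(4229/2) = 2/4229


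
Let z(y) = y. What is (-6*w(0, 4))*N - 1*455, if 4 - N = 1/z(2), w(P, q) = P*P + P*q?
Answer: -455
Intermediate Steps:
w(P, q) = P² + P*q
N = 7/2 (N = 4 - 1/2 = 4 - 1*½ = 4 - ½ = 7/2 ≈ 3.5000)
(-6*w(0, 4))*N - 1*455 = -0*(0 + 4)*(7/2) - 1*455 = -0*4*(7/2) - 455 = -6*0*(7/2) - 455 = 0*(7/2) - 455 = 0 - 455 = -455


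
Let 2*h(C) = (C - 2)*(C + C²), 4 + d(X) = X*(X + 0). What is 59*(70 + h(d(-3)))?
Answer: 6785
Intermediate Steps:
d(X) = -4 + X² (d(X) = -4 + X*(X + 0) = -4 + X*X = -4 + X²)
h(C) = (-2 + C)*(C + C²)/2 (h(C) = ((C - 2)*(C + C²))/2 = ((-2 + C)*(C + C²))/2 = (-2 + C)*(C + C²)/2)
59*(70 + h(d(-3))) = 59*(70 + (-4 + (-3)²)*(-2 + (-4 + (-3)²)² - (-4 + (-3)²))/2) = 59*(70 + (-4 + 9)*(-2 + (-4 + 9)² - (-4 + 9))/2) = 59*(70 + (½)*5*(-2 + 5² - 1*5)) = 59*(70 + (½)*5*(-2 + 25 - 5)) = 59*(70 + (½)*5*18) = 59*(70 + 45) = 59*115 = 6785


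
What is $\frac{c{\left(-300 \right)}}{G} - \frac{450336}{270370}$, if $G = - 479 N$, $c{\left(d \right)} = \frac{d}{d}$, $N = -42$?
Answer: $- \frac{4529794639}{2719651830} \approx -1.6656$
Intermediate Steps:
$c{\left(d \right)} = 1$
$G = 20118$ ($G = \left(-479\right) \left(-42\right) = 20118$)
$\frac{c{\left(-300 \right)}}{G} - \frac{450336}{270370} = 1 \cdot \frac{1}{20118} - \frac{450336}{270370} = 1 \cdot \frac{1}{20118} - \frac{225168}{135185} = \frac{1}{20118} - \frac{225168}{135185} = - \frac{4529794639}{2719651830}$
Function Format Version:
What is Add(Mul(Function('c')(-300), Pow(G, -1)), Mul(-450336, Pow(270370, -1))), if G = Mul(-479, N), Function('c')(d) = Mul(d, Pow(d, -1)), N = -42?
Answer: Rational(-4529794639, 2719651830) ≈ -1.6656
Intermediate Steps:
Function('c')(d) = 1
G = 20118 (G = Mul(-479, -42) = 20118)
Add(Mul(Function('c')(-300), Pow(G, -1)), Mul(-450336, Pow(270370, -1))) = Add(Mul(1, Pow(20118, -1)), Mul(-450336, Pow(270370, -1))) = Add(Mul(1, Rational(1, 20118)), Mul(-450336, Rational(1, 270370))) = Add(Rational(1, 20118), Rational(-225168, 135185)) = Rational(-4529794639, 2719651830)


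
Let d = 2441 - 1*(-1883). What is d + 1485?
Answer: 5809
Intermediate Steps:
d = 4324 (d = 2441 + 1883 = 4324)
d + 1485 = 4324 + 1485 = 5809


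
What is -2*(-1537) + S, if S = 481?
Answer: 3555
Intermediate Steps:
-2*(-1537) + S = -2*(-1537) + 481 = 3074 + 481 = 3555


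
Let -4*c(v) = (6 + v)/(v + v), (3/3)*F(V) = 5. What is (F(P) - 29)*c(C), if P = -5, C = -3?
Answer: -3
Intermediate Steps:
F(V) = 5
c(v) = -(6 + v)/(8*v) (c(v) = -(6 + v)/(4*(v + v)) = -(6 + v)/(4*(2*v)) = -(6 + v)*1/(2*v)/4 = -(6 + v)/(8*v))
(F(P) - 29)*c(C) = (5 - 29)*((1/8)*(-6 - 1*(-3))/(-3)) = -3*(-1)*(-6 + 3)/3 = -3*(-1)*(-3)/3 = -24*1/8 = -3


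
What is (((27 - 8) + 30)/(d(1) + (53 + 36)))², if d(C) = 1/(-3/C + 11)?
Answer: 153664/508369 ≈ 0.30227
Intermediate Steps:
d(C) = 1/(11 - 3/C)
(((27 - 8) + 30)/(d(1) + (53 + 36)))² = (((27 - 8) + 30)/(1/(-3 + 11*1) + (53 + 36)))² = ((19 + 30)/(1/(-3 + 11) + 89))² = (49/(1/8 + 89))² = (49/(1*(⅛) + 89))² = (49/(⅛ + 89))² = (49/(713/8))² = (49*(8/713))² = (392/713)² = 153664/508369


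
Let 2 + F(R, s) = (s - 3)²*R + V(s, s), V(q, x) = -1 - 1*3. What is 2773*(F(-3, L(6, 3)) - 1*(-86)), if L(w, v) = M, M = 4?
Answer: 213521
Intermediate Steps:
V(q, x) = -4 (V(q, x) = -1 - 3 = -4)
L(w, v) = 4
F(R, s) = -6 + R*(-3 + s)² (F(R, s) = -2 + ((s - 3)²*R - 4) = -2 + ((-3 + s)²*R - 4) = -2 + (R*(-3 + s)² - 4) = -2 + (-4 + R*(-3 + s)²) = -6 + R*(-3 + s)²)
2773*(F(-3, L(6, 3)) - 1*(-86)) = 2773*((-6 - 3*(-3 + 4)²) - 1*(-86)) = 2773*((-6 - 3*1²) + 86) = 2773*((-6 - 3*1) + 86) = 2773*((-6 - 3) + 86) = 2773*(-9 + 86) = 2773*77 = 213521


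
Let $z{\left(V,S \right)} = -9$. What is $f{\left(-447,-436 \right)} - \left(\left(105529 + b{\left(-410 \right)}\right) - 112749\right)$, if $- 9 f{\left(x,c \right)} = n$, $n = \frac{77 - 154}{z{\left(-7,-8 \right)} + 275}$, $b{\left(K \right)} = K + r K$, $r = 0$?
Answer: $\frac{2609471}{342} \approx 7630.0$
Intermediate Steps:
$b{\left(K \right)} = K$ ($b{\left(K \right)} = K + 0 K = K + 0 = K$)
$n = - \frac{11}{38}$ ($n = \frac{77 - 154}{-9 + 275} = - \frac{77}{266} = \left(-77\right) \frac{1}{266} = - \frac{11}{38} \approx -0.28947$)
$f{\left(x,c \right)} = \frac{11}{342}$ ($f{\left(x,c \right)} = \left(- \frac{1}{9}\right) \left(- \frac{11}{38}\right) = \frac{11}{342}$)
$f{\left(-447,-436 \right)} - \left(\left(105529 + b{\left(-410 \right)}\right) - 112749\right) = \frac{11}{342} - \left(\left(105529 - 410\right) - 112749\right) = \frac{11}{342} - \left(105119 - 112749\right) = \frac{11}{342} - -7630 = \frac{11}{342} + 7630 = \frac{2609471}{342}$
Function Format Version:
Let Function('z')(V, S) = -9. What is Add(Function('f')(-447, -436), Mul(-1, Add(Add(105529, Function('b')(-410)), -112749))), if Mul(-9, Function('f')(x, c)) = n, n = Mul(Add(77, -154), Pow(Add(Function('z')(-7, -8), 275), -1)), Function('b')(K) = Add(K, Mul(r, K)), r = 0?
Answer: Rational(2609471, 342) ≈ 7630.0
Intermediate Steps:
Function('b')(K) = K (Function('b')(K) = Add(K, Mul(0, K)) = Add(K, 0) = K)
n = Rational(-11, 38) (n = Mul(Add(77, -154), Pow(Add(-9, 275), -1)) = Mul(-77, Pow(266, -1)) = Mul(-77, Rational(1, 266)) = Rational(-11, 38) ≈ -0.28947)
Function('f')(x, c) = Rational(11, 342) (Function('f')(x, c) = Mul(Rational(-1, 9), Rational(-11, 38)) = Rational(11, 342))
Add(Function('f')(-447, -436), Mul(-1, Add(Add(105529, Function('b')(-410)), -112749))) = Add(Rational(11, 342), Mul(-1, Add(Add(105529, -410), -112749))) = Add(Rational(11, 342), Mul(-1, Add(105119, -112749))) = Add(Rational(11, 342), Mul(-1, -7630)) = Add(Rational(11, 342), 7630) = Rational(2609471, 342)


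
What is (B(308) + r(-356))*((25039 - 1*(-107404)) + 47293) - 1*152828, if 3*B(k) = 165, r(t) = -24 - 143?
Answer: -20283260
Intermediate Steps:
r(t) = -167
B(k) = 55 (B(k) = (1/3)*165 = 55)
(B(308) + r(-356))*((25039 - 1*(-107404)) + 47293) - 1*152828 = (55 - 167)*((25039 - 1*(-107404)) + 47293) - 1*152828 = -112*((25039 + 107404) + 47293) - 152828 = -112*(132443 + 47293) - 152828 = -112*179736 - 152828 = -20130432 - 152828 = -20283260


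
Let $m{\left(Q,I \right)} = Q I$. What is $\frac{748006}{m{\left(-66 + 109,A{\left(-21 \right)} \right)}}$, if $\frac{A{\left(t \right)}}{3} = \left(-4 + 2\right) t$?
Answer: $\frac{53429}{387} \approx 138.06$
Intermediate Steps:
$A{\left(t \right)} = - 6 t$ ($A{\left(t \right)} = 3 \left(-4 + 2\right) t = 3 \left(- 2 t\right) = - 6 t$)
$m{\left(Q,I \right)} = I Q$
$\frac{748006}{m{\left(-66 + 109,A{\left(-21 \right)} \right)}} = \frac{748006}{\left(-6\right) \left(-21\right) \left(-66 + 109\right)} = \frac{748006}{126 \cdot 43} = \frac{748006}{5418} = 748006 \cdot \frac{1}{5418} = \frac{53429}{387}$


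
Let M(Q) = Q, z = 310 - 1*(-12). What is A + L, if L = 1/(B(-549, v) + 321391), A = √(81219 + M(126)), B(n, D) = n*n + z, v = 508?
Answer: 1/623114 + √81345 ≈ 285.21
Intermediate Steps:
z = 322 (z = 310 + 12 = 322)
B(n, D) = 322 + n² (B(n, D) = n*n + 322 = n² + 322 = 322 + n²)
A = √81345 (A = √(81219 + 126) = √81345 ≈ 285.21)
L = 1/623114 (L = 1/((322 + (-549)²) + 321391) = 1/((322 + 301401) + 321391) = 1/(301723 + 321391) = 1/623114 ≈ 1.6048e-6)
A + L = √81345 + 1/623114 = 1/623114 + √81345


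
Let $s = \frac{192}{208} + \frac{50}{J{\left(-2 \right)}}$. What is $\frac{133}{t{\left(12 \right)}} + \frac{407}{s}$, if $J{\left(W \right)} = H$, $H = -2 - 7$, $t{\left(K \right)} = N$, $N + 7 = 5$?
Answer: $- \frac{41831}{271} \approx -154.36$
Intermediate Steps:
$N = -2$ ($N = -7 + 5 = -2$)
$t{\left(K \right)} = -2$
$H = -9$
$J{\left(W \right)} = -9$
$s = - \frac{542}{117}$ ($s = \frac{192}{208} + \frac{50}{-9} = 192 \cdot \frac{1}{208} + 50 \left(- \frac{1}{9}\right) = \frac{12}{13} - \frac{50}{9} = - \frac{542}{117} \approx -4.6325$)
$\frac{133}{t{\left(12 \right)}} + \frac{407}{s} = \frac{133}{-2} + \frac{407}{- \frac{542}{117}} = 133 \left(- \frac{1}{2}\right) + 407 \left(- \frac{117}{542}\right) = - \frac{133}{2} - \frac{47619}{542} = - \frac{41831}{271}$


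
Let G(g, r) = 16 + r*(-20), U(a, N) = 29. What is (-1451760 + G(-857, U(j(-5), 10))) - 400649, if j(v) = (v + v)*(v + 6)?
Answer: -1852973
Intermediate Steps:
j(v) = 2*v*(6 + v) (j(v) = (2*v)*(6 + v) = 2*v*(6 + v))
G(g, r) = 16 - 20*r
(-1451760 + G(-857, U(j(-5), 10))) - 400649 = (-1451760 + (16 - 20*29)) - 400649 = (-1451760 + (16 - 580)) - 400649 = (-1451760 - 564) - 400649 = -1452324 - 400649 = -1852973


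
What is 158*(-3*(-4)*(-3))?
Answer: -5688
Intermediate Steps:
158*(-3*(-4)*(-3)) = 158*(12*(-3)) = 158*(-36) = -5688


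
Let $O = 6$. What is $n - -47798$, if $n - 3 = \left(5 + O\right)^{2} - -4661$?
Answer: $52583$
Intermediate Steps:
$n = 4785$ ($n = 3 + \left(\left(5 + 6\right)^{2} - -4661\right) = 3 + \left(11^{2} + 4661\right) = 3 + \left(121 + 4661\right) = 3 + 4782 = 4785$)
$n - -47798 = 4785 - -47798 = 4785 + 47798 = 52583$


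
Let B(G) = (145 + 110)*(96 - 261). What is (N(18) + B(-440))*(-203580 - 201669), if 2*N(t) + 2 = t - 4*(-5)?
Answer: 17043557193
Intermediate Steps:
N(t) = 9 + t/2 (N(t) = -1 + (t - 4*(-5))/2 = -1 + (t - 1*(-20))/2 = -1 + (t + 20)/2 = -1 + (20 + t)/2 = -1 + (10 + t/2) = 9 + t/2)
B(G) = -42075 (B(G) = 255*(-165) = -42075)
(N(18) + B(-440))*(-203580 - 201669) = ((9 + (½)*18) - 42075)*(-203580 - 201669) = ((9 + 9) - 42075)*(-405249) = (18 - 42075)*(-405249) = -42057*(-405249) = 17043557193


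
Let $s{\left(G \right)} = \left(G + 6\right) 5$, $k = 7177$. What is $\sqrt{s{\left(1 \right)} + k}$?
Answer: $2 \sqrt{1803} \approx 84.923$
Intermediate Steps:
$s{\left(G \right)} = 30 + 5 G$ ($s{\left(G \right)} = \left(6 + G\right) 5 = 30 + 5 G$)
$\sqrt{s{\left(1 \right)} + k} = \sqrt{\left(30 + 5 \cdot 1\right) + 7177} = \sqrt{\left(30 + 5\right) + 7177} = \sqrt{35 + 7177} = \sqrt{7212} = 2 \sqrt{1803}$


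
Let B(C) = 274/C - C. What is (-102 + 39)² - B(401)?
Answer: 1752096/401 ≈ 4369.3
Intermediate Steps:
B(C) = -C + 274/C
(-102 + 39)² - B(401) = (-102 + 39)² - (-1*401 + 274/401) = (-63)² - (-401 + 274*(1/401)) = 3969 - (-401 + 274/401) = 3969 - 1*(-160527/401) = 3969 + 160527/401 = 1752096/401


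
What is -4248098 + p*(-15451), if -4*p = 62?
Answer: -8017215/2 ≈ -4.0086e+6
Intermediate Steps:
p = -31/2 (p = -¼*62 = -31/2 ≈ -15.500)
-4248098 + p*(-15451) = -4248098 - 31/2*(-15451) = -4248098 + 478981/2 = -8017215/2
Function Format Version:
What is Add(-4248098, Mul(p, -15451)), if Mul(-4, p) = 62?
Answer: Rational(-8017215, 2) ≈ -4.0086e+6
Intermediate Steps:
p = Rational(-31, 2) (p = Mul(Rational(-1, 4), 62) = Rational(-31, 2) ≈ -15.500)
Add(-4248098, Mul(p, -15451)) = Add(-4248098, Mul(Rational(-31, 2), -15451)) = Add(-4248098, Rational(478981, 2)) = Rational(-8017215, 2)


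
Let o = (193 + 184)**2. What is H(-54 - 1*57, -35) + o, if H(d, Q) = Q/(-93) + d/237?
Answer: 1044221087/7347 ≈ 1.4213e+5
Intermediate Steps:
o = 142129 (o = 377**2 = 142129)
H(d, Q) = -Q/93 + d/237 (H(d, Q) = Q*(-1/93) + d*(1/237) = -Q/93 + d/237)
H(-54 - 1*57, -35) + o = (-1/93*(-35) + (-54 - 1*57)/237) + 142129 = (35/93 + (-54 - 57)/237) + 142129 = (35/93 + (1/237)*(-111)) + 142129 = (35/93 - 37/79) + 142129 = -676/7347 + 142129 = 1044221087/7347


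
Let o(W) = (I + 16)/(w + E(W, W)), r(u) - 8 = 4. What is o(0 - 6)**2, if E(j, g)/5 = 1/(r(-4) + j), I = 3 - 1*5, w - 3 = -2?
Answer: 7056/121 ≈ 58.314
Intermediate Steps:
w = 1 (w = 3 - 2 = 1)
r(u) = 12 (r(u) = 8 + 4 = 12)
I = -2 (I = 3 - 5 = -2)
E(j, g) = 5/(12 + j)
o(W) = 14/(1 + 5/(12 + W)) (o(W) = (-2 + 16)/(1 + 5/(12 + W)) = 14/(1 + 5/(12 + W)))
o(0 - 6)**2 = (14*(12 + (0 - 6))/(17 + (0 - 6)))**2 = (14*(12 - 6)/(17 - 6))**2 = (14*6/11)**2 = (14*(1/11)*6)**2 = (84/11)**2 = 7056/121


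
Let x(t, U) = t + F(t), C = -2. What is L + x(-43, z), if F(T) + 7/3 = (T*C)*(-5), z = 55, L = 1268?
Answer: 2378/3 ≈ 792.67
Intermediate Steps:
F(T) = -7/3 + 10*T (F(T) = -7/3 + (T*(-2))*(-5) = -7/3 - 2*T*(-5) = -7/3 + 10*T)
x(t, U) = -7/3 + 11*t (x(t, U) = t + (-7/3 + 10*t) = -7/3 + 11*t)
L + x(-43, z) = 1268 + (-7/3 + 11*(-43)) = 1268 + (-7/3 - 473) = 1268 - 1426/3 = 2378/3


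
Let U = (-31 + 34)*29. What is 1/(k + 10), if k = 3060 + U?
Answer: 1/3157 ≈ 0.00031676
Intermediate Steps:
U = 87 (U = 3*29 = 87)
k = 3147 (k = 3060 + 87 = 3147)
1/(k + 10) = 1/(3147 + 10) = 1/3157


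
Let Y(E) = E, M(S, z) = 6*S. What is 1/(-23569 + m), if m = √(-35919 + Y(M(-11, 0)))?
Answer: -23569/555533746 - I*√35985/555533746 ≈ -4.2426e-5 - 3.4147e-7*I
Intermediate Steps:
m = I*√35985 (m = √(-35919 + 6*(-11)) = √(-35919 - 66) = √(-35985) = I*√35985 ≈ 189.7*I)
1/(-23569 + m) = 1/(-23569 + I*√35985)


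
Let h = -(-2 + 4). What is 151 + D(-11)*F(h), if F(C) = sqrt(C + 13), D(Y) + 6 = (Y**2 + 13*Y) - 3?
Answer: 151 - 31*sqrt(11) ≈ 48.185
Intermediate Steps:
D(Y) = -9 + Y**2 + 13*Y (D(Y) = -6 + ((Y**2 + 13*Y) - 3) = -6 + (-3 + Y**2 + 13*Y) = -9 + Y**2 + 13*Y)
h = -2 (h = -1*2 = -2)
F(C) = sqrt(13 + C)
151 + D(-11)*F(h) = 151 + (-9 + (-11)**2 + 13*(-11))*sqrt(13 - 2) = 151 + (-9 + 121 - 143)*sqrt(11) = 151 - 31*sqrt(11)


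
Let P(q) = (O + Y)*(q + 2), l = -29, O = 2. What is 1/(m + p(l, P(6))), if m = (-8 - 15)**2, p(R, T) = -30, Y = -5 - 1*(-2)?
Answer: 1/499 ≈ 0.0020040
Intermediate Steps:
Y = -3 (Y = -5 + 2 = -3)
P(q) = -2 - q (P(q) = (2 - 3)*(q + 2) = -(2 + q) = -2 - q)
m = 529 (m = (-23)**2 = 529)
1/(m + p(l, P(6))) = 1/(529 - 30) = 1/499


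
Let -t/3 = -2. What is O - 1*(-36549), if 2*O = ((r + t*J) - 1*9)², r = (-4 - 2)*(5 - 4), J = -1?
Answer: 73539/2 ≈ 36770.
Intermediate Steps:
r = -6 (r = -6*1 = -6)
t = 6 (t = -3*(-2) = 6)
O = 441/2 (O = ((-6 + 6*(-1)) - 1*9)²/2 = ((-6 - 6) - 9)²/2 = (-12 - 9)²/2 = (½)*(-21)² = (½)*441 = 441/2 ≈ 220.50)
O - 1*(-36549) = 441/2 - 1*(-36549) = 441/2 + 36549 = 73539/2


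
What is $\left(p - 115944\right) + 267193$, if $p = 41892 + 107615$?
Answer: $300756$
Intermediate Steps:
$p = 149507$
$\left(p - 115944\right) + 267193 = \left(149507 - 115944\right) + 267193 = 33563 + 267193 = 300756$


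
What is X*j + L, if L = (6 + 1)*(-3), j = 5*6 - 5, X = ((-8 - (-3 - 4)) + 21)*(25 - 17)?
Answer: 3979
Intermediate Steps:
X = 160 (X = ((-8 - 1*(-7)) + 21)*8 = ((-8 + 7) + 21)*8 = (-1 + 21)*8 = 20*8 = 160)
j = 25 (j = 30 - 5 = 25)
L = -21 (L = 7*(-3) = -21)
X*j + L = 160*25 - 21 = 4000 - 21 = 3979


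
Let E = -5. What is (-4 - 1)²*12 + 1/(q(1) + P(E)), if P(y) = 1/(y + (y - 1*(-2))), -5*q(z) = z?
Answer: 3860/13 ≈ 296.92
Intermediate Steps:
q(z) = -z/5
P(y) = 1/(2 + 2*y) (P(y) = 1/(y + (y + 2)) = 1/(y + (2 + y)) = 1/(2 + 2*y))
(-4 - 1)²*12 + 1/(q(1) + P(E)) = (-4 - 1)²*12 + 1/(-⅕*1 + 1/(2*(1 - 5))) = (-5)²*12 + 1/(-⅕ + (½)/(-4)) = 25*12 + 1/(-⅕ + (½)*(-¼)) = 300 + 1/(-⅕ - ⅛) = 300 + 1/(-13/40) = 300 - 40/13 = 3860/13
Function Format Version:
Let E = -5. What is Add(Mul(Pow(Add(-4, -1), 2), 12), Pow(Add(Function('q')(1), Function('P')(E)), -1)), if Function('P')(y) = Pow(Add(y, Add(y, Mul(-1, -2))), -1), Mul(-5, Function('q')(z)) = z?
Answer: Rational(3860, 13) ≈ 296.92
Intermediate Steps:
Function('q')(z) = Mul(Rational(-1, 5), z)
Function('P')(y) = Pow(Add(2, Mul(2, y)), -1) (Function('P')(y) = Pow(Add(y, Add(y, 2)), -1) = Pow(Add(y, Add(2, y)), -1) = Pow(Add(2, Mul(2, y)), -1))
Add(Mul(Pow(Add(-4, -1), 2), 12), Pow(Add(Function('q')(1), Function('P')(E)), -1)) = Add(Mul(Pow(Add(-4, -1), 2), 12), Pow(Add(Mul(Rational(-1, 5), 1), Mul(Rational(1, 2), Pow(Add(1, -5), -1))), -1)) = Add(Mul(Pow(-5, 2), 12), Pow(Add(Rational(-1, 5), Mul(Rational(1, 2), Pow(-4, -1))), -1)) = Add(Mul(25, 12), Pow(Add(Rational(-1, 5), Mul(Rational(1, 2), Rational(-1, 4))), -1)) = Add(300, Pow(Add(Rational(-1, 5), Rational(-1, 8)), -1)) = Add(300, Pow(Rational(-13, 40), -1)) = Add(300, Rational(-40, 13)) = Rational(3860, 13)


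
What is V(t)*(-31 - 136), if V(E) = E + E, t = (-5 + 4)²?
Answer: -334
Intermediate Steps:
t = 1 (t = (-1)² = 1)
V(E) = 2*E
V(t)*(-31 - 136) = (2*1)*(-31 - 136) = 2*(-167) = -334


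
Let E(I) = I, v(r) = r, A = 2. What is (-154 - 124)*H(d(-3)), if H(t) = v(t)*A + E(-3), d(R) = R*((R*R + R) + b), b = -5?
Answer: 2502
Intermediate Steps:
d(R) = R*(-5 + R + R²) (d(R) = R*((R*R + R) - 5) = R*((R² + R) - 5) = R*((R + R²) - 5) = R*(-5 + R + R²))
H(t) = -3 + 2*t (H(t) = t*2 - 3 = 2*t - 3 = -3 + 2*t)
(-154 - 124)*H(d(-3)) = (-154 - 124)*(-3 + 2*(-3*(-5 - 3 + (-3)²))) = -278*(-3 + 2*(-3*(-5 - 3 + 9))) = -278*(-3 + 2*(-3*1)) = -278*(-3 + 2*(-3)) = -278*(-3 - 6) = -278*(-9) = 2502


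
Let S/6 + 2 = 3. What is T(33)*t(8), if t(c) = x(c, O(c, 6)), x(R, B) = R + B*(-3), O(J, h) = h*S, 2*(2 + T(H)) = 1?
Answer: 150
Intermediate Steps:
S = 6 (S = -12 + 6*3 = -12 + 18 = 6)
T(H) = -3/2 (T(H) = -2 + (½)*1 = -2 + ½ = -3/2)
O(J, h) = 6*h (O(J, h) = h*6 = 6*h)
x(R, B) = R - 3*B
t(c) = -108 + c (t(c) = c - 18*6 = c - 3*36 = c - 108 = -108 + c)
T(33)*t(8) = -3*(-108 + 8)/2 = -3/2*(-100) = 150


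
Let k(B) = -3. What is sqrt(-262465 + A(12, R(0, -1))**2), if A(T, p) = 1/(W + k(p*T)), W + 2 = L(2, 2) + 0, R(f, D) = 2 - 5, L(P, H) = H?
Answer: 2*I*sqrt(590546)/3 ≈ 512.31*I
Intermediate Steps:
R(f, D) = -3
W = 0 (W = -2 + (2 + 0) = -2 + 2 = 0)
A(T, p) = -1/3 (A(T, p) = 1/(0 - 3) = 1/(-3) = -1/3)
sqrt(-262465 + A(12, R(0, -1))**2) = sqrt(-262465 + (-1/3)**2) = sqrt(-262465 + 1/9) = sqrt(-2362184/9) = 2*I*sqrt(590546)/3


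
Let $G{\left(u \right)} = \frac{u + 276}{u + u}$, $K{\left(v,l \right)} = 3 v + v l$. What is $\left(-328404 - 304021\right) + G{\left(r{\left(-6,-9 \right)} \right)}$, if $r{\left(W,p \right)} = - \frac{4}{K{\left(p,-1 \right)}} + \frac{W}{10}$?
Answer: $- \frac{21514853}{34} \approx -6.3279 \cdot 10^{5}$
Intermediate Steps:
$K{\left(v,l \right)} = 3 v + l v$
$r{\left(W,p \right)} = - \frac{2}{p} + \frac{W}{10}$ ($r{\left(W,p \right)} = - \frac{4}{p \left(3 - 1\right)} + \frac{W}{10} = - \frac{4}{p 2} + W \frac{1}{10} = - \frac{4}{2 p} + \frac{W}{10} = - 4 \frac{1}{2 p} + \frac{W}{10} = - \frac{2}{p} + \frac{W}{10}$)
$G{\left(u \right)} = \frac{276 + u}{2 u}$
$\left(-328404 - 304021\right) + G{\left(r{\left(-6,-9 \right)} \right)} = \left(-328404 - 304021\right) + \frac{276 - \left(\frac{3}{5} + \frac{2}{-9}\right)}{2 \left(- \frac{2}{-9} + \frac{1}{10} \left(-6\right)\right)} = -632425 + \frac{276 - \frac{17}{45}}{2 \left(\left(-2\right) \left(- \frac{1}{9}\right) - \frac{3}{5}\right)} = -632425 + \frac{276 + \left(\frac{2}{9} - \frac{3}{5}\right)}{2 \left(\frac{2}{9} - \frac{3}{5}\right)} = -632425 + \frac{276 - \frac{17}{45}}{2 \left(- \frac{17}{45}\right)} = -632425 + \frac{1}{2} \left(- \frac{45}{17}\right) \frac{12403}{45} = -632425 - \frac{12403}{34} = - \frac{21514853}{34}$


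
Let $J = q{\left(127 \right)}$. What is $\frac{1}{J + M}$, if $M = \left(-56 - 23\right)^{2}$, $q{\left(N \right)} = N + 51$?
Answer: $\frac{1}{6419} \approx 0.00015579$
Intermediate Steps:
$q{\left(N \right)} = 51 + N$
$J = 178$ ($J = 51 + 127 = 178$)
$M = 6241$ ($M = \left(-79\right)^{2} = 6241$)
$\frac{1}{J + M} = \frac{1}{178 + 6241} = \frac{1}{6419}$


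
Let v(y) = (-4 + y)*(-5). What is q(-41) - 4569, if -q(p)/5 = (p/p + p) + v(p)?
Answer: -5494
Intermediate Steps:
v(y) = 20 - 5*y
q(p) = -105 + 20*p (q(p) = -5*((p/p + p) + (20 - 5*p)) = -5*((1 + p) + (20 - 5*p)) = -5*(21 - 4*p) = -105 + 20*p)
q(-41) - 4569 = (-105 + 20*(-41)) - 4569 = (-105 - 820) - 4569 = -925 - 4569 = -5494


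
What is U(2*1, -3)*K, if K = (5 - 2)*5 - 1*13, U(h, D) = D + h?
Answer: -2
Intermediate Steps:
K = 2 (K = 3*5 - 13 = 15 - 13 = 2)
U(2*1, -3)*K = (-3 + 2*1)*2 = (-3 + 2)*2 = -1*2 = -2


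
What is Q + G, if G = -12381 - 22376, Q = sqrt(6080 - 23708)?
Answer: -34757 + 2*I*sqrt(4407) ≈ -34757.0 + 132.77*I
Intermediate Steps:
Q = 2*I*sqrt(4407) (Q = sqrt(-17628) = 2*I*sqrt(4407) ≈ 132.77*I)
G = -34757
Q + G = 2*I*sqrt(4407) - 34757 = -34757 + 2*I*sqrt(4407)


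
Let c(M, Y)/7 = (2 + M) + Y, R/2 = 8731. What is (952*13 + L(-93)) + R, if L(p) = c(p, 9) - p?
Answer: 29357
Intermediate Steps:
R = 17462 (R = 2*8731 = 17462)
c(M, Y) = 14 + 7*M + 7*Y (c(M, Y) = 7*((2 + M) + Y) = 7*(2 + M + Y) = 14 + 7*M + 7*Y)
L(p) = 77 + 6*p (L(p) = (14 + 7*p + 7*9) - p = (14 + 7*p + 63) - p = (77 + 7*p) - p = 77 + 6*p)
(952*13 + L(-93)) + R = (952*13 + (77 + 6*(-93))) + 17462 = (12376 + (77 - 558)) + 17462 = (12376 - 481) + 17462 = 11895 + 17462 = 29357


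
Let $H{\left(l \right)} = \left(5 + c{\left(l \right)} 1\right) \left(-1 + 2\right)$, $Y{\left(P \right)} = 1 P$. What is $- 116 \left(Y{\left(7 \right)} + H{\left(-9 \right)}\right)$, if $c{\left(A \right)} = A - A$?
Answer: $-1392$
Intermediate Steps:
$Y{\left(P \right)} = P$
$c{\left(A \right)} = 0$
$H{\left(l \right)} = 5$ ($H{\left(l \right)} = \left(5 + 0 \cdot 1\right) \left(-1 + 2\right) = \left(5 + 0\right) 1 = 5 \cdot 1 = 5$)
$- 116 \left(Y{\left(7 \right)} + H{\left(-9 \right)}\right) = - 116 \left(7 + 5\right) = \left(-116\right) 12 = -1392$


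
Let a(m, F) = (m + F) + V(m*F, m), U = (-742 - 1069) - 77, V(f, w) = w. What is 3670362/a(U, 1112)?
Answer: -203909/148 ≈ -1377.8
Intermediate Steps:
U = -1888 (U = -1811 - 77 = -1888)
a(m, F) = F + 2*m (a(m, F) = (m + F) + m = (F + m) + m = F + 2*m)
3670362/a(U, 1112) = 3670362/(1112 + 2*(-1888)) = 3670362/(1112 - 3776) = 3670362/(-2664) = 3670362*(-1/2664) = -203909/148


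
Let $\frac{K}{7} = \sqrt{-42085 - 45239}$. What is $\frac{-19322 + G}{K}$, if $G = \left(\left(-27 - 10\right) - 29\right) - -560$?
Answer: $\frac{3138 i \sqrt{21831}}{50939} \approx 9.1021 i$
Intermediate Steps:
$G = 494$ ($G = \left(-37 - 29\right) + 560 = -66 + 560 = 494$)
$K = 14 i \sqrt{21831}$ ($K = 7 \sqrt{-42085 - 45239} = 7 \sqrt{-87324} = 7 \cdot 2 i \sqrt{21831} = 14 i \sqrt{21831} \approx 2068.5 i$)
$\frac{-19322 + G}{K} = \frac{-19322 + 494}{14 i \sqrt{21831}} = - 18828 \left(- \frac{i \sqrt{21831}}{305634}\right) = \frac{3138 i \sqrt{21831}}{50939}$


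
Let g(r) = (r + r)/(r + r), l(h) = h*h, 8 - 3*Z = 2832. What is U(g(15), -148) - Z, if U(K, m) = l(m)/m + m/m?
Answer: 2383/3 ≈ 794.33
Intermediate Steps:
Z = -2824/3 (Z = 8/3 - 1/3*2832 = 8/3 - 944 = -2824/3 ≈ -941.33)
l(h) = h**2
g(r) = 1 (g(r) = (2*r)/((2*r)) = (2*r)*(1/(2*r)) = 1)
U(K, m) = 1 + m (U(K, m) = m**2/m + m/m = m + 1 = 1 + m)
U(g(15), -148) - Z = (1 - 148) - 1*(-2824/3) = -147 + 2824/3 = 2383/3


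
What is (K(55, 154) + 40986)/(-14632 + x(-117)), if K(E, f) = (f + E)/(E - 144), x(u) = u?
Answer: -3647545/1312661 ≈ -2.7787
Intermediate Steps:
K(E, f) = (E + f)/(-144 + E)
(K(55, 154) + 40986)/(-14632 + x(-117)) = ((55 + 154)/(-144 + 55) + 40986)/(-14632 - 117) = (209/(-89) + 40986)/(-14749) = (-1/89*209 + 40986)*(-1/14749) = (-209/89 + 40986)*(-1/14749) = (3647545/89)*(-1/14749) = -3647545/1312661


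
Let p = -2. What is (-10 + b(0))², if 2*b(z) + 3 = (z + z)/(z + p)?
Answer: 529/4 ≈ 132.25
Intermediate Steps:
b(z) = -3/2 + z/(-2 + z) (b(z) = -3/2 + ((z + z)/(z - 2))/2 = -3/2 + ((2*z)/(-2 + z))/2 = -3/2 + (2*z/(-2 + z))/2 = -3/2 + z/(-2 + z))
(-10 + b(0))² = (-10 + (6 - 1*0)/(2*(-2 + 0)))² = (-10 + (½)*(6 + 0)/(-2))² = (-10 + (½)*(-½)*6)² = (-10 - 3/2)² = (-23/2)² = 529/4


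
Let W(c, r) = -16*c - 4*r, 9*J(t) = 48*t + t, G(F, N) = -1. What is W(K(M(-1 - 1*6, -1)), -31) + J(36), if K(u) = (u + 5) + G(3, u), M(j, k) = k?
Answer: 272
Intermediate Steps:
J(t) = 49*t/9 (J(t) = (48*t + t)/9 = (49*t)/9 = 49*t/9)
K(u) = 4 + u (K(u) = (u + 5) - 1 = (5 + u) - 1 = 4 + u)
W(K(M(-1 - 1*6, -1)), -31) + J(36) = (-16*(4 - 1) - 4*(-31)) + (49/9)*36 = (-16*3 + 124) + 196 = (-48 + 124) + 196 = 76 + 196 = 272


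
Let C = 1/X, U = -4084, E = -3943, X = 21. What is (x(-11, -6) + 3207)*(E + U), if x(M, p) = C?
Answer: -540602396/21 ≈ -2.5743e+7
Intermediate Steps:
C = 1/21 ≈ 0.047619
x(M, p) = 1/21
(x(-11, -6) + 3207)*(E + U) = (1/21 + 3207)*(-3943 - 4084) = (67348/21)*(-8027) = -540602396/21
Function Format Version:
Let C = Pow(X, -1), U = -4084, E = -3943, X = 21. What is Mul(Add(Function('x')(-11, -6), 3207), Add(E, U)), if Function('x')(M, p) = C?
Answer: Rational(-540602396, 21) ≈ -2.5743e+7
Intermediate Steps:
C = Rational(1, 21) (C = Pow(21, -1) = Rational(1, 21) ≈ 0.047619)
Function('x')(M, p) = Rational(1, 21)
Mul(Add(Function('x')(-11, -6), 3207), Add(E, U)) = Mul(Add(Rational(1, 21), 3207), Add(-3943, -4084)) = Mul(Rational(67348, 21), -8027) = Rational(-540602396, 21)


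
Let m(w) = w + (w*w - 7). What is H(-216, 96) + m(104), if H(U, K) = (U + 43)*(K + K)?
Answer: -22303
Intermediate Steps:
H(U, K) = 2*K*(43 + U) (H(U, K) = (43 + U)*(2*K) = 2*K*(43 + U))
m(w) = -7 + w + w**2 (m(w) = w + (w**2 - 7) = w + (-7 + w**2) = -7 + w + w**2)
H(-216, 96) + m(104) = 2*96*(43 - 216) + (-7 + 104 + 104**2) = 2*96*(-173) + (-7 + 104 + 10816) = -33216 + 10913 = -22303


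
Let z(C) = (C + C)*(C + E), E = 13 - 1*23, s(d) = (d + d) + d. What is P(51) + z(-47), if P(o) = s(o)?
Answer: 5511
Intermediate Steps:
s(d) = 3*d (s(d) = 2*d + d = 3*d)
P(o) = 3*o
E = -10 (E = 13 - 23 = -10)
z(C) = 2*C*(-10 + C) (z(C) = (C + C)*(C - 10) = (2*C)*(-10 + C) = 2*C*(-10 + C))
P(51) + z(-47) = 3*51 + 2*(-47)*(-10 - 47) = 153 + 2*(-47)*(-57) = 153 + 5358 = 5511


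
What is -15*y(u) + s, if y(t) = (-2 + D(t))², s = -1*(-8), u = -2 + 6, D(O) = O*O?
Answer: -2932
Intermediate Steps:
D(O) = O²
u = 4
s = 8
y(t) = (-2 + t²)²
-15*y(u) + s = -15*(-2 + 4²)² + 8 = -15*(-2 + 16)² + 8 = -15*14² + 8 = -15*196 + 8 = -2940 + 8 = -2932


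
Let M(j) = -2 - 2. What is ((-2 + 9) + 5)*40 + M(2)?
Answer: 476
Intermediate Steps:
M(j) = -4
((-2 + 9) + 5)*40 + M(2) = ((-2 + 9) + 5)*40 - 4 = (7 + 5)*40 - 4 = 12*40 - 4 = 480 - 4 = 476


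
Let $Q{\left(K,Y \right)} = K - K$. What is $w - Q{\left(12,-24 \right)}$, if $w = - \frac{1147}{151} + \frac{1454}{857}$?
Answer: $- \frac{763425}{129407} \approx -5.8994$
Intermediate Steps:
$Q{\left(K,Y \right)} = 0$
$w = - \frac{763425}{129407}$ ($w = \left(-1147\right) \frac{1}{151} + 1454 \cdot \frac{1}{857} = - \frac{1147}{151} + \frac{1454}{857} = - \frac{763425}{129407} \approx -5.8994$)
$w - Q{\left(12,-24 \right)} = - \frac{763425}{129407} - 0 = - \frac{763425}{129407} + 0 = - \frac{763425}{129407}$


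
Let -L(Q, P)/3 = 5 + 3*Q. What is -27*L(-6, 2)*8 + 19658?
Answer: 11234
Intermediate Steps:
L(Q, P) = -15 - 9*Q (L(Q, P) = -3*(5 + 3*Q) = -15 - 9*Q)
-27*L(-6, 2)*8 + 19658 = -27*(-15 - 9*(-6))*8 + 19658 = -27*(-15 + 54)*8 + 19658 = -27*39*8 + 19658 = -1053*8 + 19658 = -8424 + 19658 = 11234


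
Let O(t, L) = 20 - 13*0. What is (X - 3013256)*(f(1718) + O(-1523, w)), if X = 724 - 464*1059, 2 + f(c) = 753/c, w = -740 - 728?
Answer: -55496646858/859 ≈ -6.4606e+7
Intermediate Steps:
w = -1468
f(c) = -2 + 753/c
X = -490652 (X = 724 - 491376 = -490652)
O(t, L) = 20 (O(t, L) = 20 + 0 = 20)
(X - 3013256)*(f(1718) + O(-1523, w)) = (-490652 - 3013256)*((-2 + 753/1718) + 20) = -3503908*((-2 + 753*(1/1718)) + 20) = -3503908*((-2 + 753/1718) + 20) = -3503908*(-2683/1718 + 20) = -3503908*31677/1718 = -55496646858/859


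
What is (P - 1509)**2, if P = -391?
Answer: 3610000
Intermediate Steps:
(P - 1509)**2 = (-391 - 1509)**2 = (-1900)**2 = 3610000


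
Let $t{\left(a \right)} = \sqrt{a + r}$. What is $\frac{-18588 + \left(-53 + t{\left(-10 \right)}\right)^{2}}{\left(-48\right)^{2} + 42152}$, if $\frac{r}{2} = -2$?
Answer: $- \frac{4647}{11114} + \frac{\left(53 - i \sqrt{14}\right)^{2}}{44456} \approx -0.35525 - 0.0089215 i$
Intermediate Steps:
$r = -4$ ($r = 2 \left(-2\right) = -4$)
$t{\left(a \right)} = \sqrt{-4 + a}$ ($t{\left(a \right)} = \sqrt{a - 4} = \sqrt{-4 + a}$)
$\frac{-18588 + \left(-53 + t{\left(-10 \right)}\right)^{2}}{\left(-48\right)^{2} + 42152} = \frac{-18588 + \left(-53 + \sqrt{-4 - 10}\right)^{2}}{\left(-48\right)^{2} + 42152} = \frac{-18588 + \left(-53 + \sqrt{-14}\right)^{2}}{2304 + 42152} = \frac{-18588 + \left(-53 + i \sqrt{14}\right)^{2}}{44456} = \left(-18588 + \left(-53 + i \sqrt{14}\right)^{2}\right) \frac{1}{44456} = - \frac{4647}{11114} + \frac{\left(-53 + i \sqrt{14}\right)^{2}}{44456}$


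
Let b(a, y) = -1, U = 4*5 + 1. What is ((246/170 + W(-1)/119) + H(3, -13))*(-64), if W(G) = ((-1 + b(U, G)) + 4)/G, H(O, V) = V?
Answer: 440576/595 ≈ 740.46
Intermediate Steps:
U = 21 (U = 20 + 1 = 21)
W(G) = 2/G (W(G) = ((-1 - 1) + 4)/G = (-2 + 4)/G = 2/G)
((246/170 + W(-1)/119) + H(3, -13))*(-64) = ((246/170 + (2/(-1))/119) - 13)*(-64) = ((246*(1/170) + (2*(-1))*(1/119)) - 13)*(-64) = ((123/85 - 2*1/119) - 13)*(-64) = ((123/85 - 2/119) - 13)*(-64) = (851/595 - 13)*(-64) = -6884/595*(-64) = 440576/595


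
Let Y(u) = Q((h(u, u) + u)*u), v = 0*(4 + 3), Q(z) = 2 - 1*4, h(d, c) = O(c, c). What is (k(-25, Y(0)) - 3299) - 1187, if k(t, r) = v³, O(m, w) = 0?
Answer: -4486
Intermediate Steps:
h(d, c) = 0
Q(z) = -2 (Q(z) = 2 - 4 = -2)
v = 0 (v = 0*7 = 0)
Y(u) = -2
k(t, r) = 0 (k(t, r) = 0³ = 0)
(k(-25, Y(0)) - 3299) - 1187 = (0 - 3299) - 1187 = -3299 - 1187 = -4486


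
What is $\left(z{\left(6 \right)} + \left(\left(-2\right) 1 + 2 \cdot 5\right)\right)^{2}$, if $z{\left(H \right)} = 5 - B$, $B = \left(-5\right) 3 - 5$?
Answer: $1089$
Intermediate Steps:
$B = -20$ ($B = -15 - 5 = -20$)
$z{\left(H \right)} = 25$ ($z{\left(H \right)} = 5 - -20 = 5 + 20 = 25$)
$\left(z{\left(6 \right)} + \left(\left(-2\right) 1 + 2 \cdot 5\right)\right)^{2} = \left(25 + \left(\left(-2\right) 1 + 2 \cdot 5\right)\right)^{2} = \left(25 + \left(-2 + 10\right)\right)^{2} = \left(25 + 8\right)^{2} = 33^{2} = 1089$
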